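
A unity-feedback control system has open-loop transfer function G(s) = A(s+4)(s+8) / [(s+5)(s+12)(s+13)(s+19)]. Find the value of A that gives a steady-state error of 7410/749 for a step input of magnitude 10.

G(s) has no factors of s in the denominator, so the system is type 0.
K_p = lim_{s→0} G(s) = A·4·8 / (5·12·13·19) = (8/3705)·A.
e_ss = 10/(1 + K_p) = 7410/749 ⇒ 1 + (8/3705)·A = 749/741 ⇒ A = 5.

5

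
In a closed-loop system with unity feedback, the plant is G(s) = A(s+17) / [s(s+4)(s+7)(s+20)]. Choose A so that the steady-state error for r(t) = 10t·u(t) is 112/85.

250

The open loop has one pole at the origin → type 1 system.
K_v = lim_{s→0} s·G(s) = A·17 / (4·7·20) = (17/560)·A.
e_ss = 10/K_v = 112/85 ⇒ K_v = 425/56 ⇒ A = (425/56)/(17/560) = 250.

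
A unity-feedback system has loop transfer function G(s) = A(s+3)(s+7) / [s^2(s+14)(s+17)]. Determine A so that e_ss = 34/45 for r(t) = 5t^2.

Two free integrators in G(s): this is a type 2 system.
K_a = lim_{s→0} s^2·G(s) = A·3·7 / (14·17) = (3/34)·A.
e_ss = 10/K_a = 34/45 ⇒ K_a = 225/17 ⇒ A = (225/17)/(3/34) = 150.

150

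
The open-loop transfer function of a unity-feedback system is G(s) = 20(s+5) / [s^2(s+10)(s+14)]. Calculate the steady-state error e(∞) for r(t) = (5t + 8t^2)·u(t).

22.4

System type = 2 (two poles at s=0). Treating each term separately:
  • 5t: tracked with zero error.
  • 8t^2: e_ss = 16/K_a with K_a=5/7 → 22.4.
Total e_ss = 22.4.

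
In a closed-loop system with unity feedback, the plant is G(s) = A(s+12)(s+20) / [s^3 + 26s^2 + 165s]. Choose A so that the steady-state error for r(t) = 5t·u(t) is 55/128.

Lowest-order denominator term is 165s, so the open loop has 1 pole at the origin → type 1 system.
K_v = lim_{s→0} s·G(s) = A·12·20 / 165 = (16/11)·A.
e_ss = 5/K_v = 55/128 ⇒ K_v = 128/11 ⇒ A = (128/11)/(16/11) = 8.

8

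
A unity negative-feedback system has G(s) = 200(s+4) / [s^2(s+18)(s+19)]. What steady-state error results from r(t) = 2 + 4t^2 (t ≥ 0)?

G(s) has two factors of s in the denominator, so the system is type 2. Taking each input component in turn:
  • 2: tracked with zero error.
  • 4t^2: e_ss = 8/K_a with K_a=400/171 → 3.42.
Total e_ss = 3.42.

3.42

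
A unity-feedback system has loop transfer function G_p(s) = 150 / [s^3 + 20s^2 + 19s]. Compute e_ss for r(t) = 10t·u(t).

19/15

Lowest-order denominator term is 19s, so the open loop has 1 pole at the origin → type 1 system.
K_v = lim_{s→0} s·G_p(s) = 150 / 19 = 150/19.
e_ss = 10/K_v = 10/(150/19) = 19/15.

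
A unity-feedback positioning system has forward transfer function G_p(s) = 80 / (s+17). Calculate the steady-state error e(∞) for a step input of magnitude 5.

G_p(s) has no factors of s in the denominator, so the system is type 0.
K_p = lim_{s→0} G_p(s) = 80 / (17) = 80/17.
e_ss = 5/(1 + K_p) = 5/(97/17) = 85/97.

85/97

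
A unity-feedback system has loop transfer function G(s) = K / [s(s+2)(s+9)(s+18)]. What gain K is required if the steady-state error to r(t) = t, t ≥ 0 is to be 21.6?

The open loop has one pole at the origin → type 1 system.
K_v = lim_{s→0} s·G(s) = K / (2·9·18) = (1/324)·K.
e_ss = 1/K_v = 21.6 ⇒ K_v = 5/108 ⇒ K = (5/108)/(1/324) = 15.

15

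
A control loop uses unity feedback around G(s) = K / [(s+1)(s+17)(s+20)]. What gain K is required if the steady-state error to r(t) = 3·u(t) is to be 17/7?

80

No free integrators in G(s): this is a type 0 system.
K_p = lim_{s→0} G(s) = K / (1·17·20) = (1/340)·K.
e_ss = 3/(1 + K_p) = 17/7 ⇒ 1 + (1/340)·K = 21/17 ⇒ K = 80.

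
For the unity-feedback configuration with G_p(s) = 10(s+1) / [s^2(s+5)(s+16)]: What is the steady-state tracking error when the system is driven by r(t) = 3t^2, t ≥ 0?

The open loop has two poles at the origin → type 2 system.
K_a = lim_{s→0} s^2·G_p(s) = 10·1 / (5·16) = 0.125.
r(t) = 3t^2 gives R(s) = 6/s^3.
e_ss = 6/K_a = 6/0.125 = 48.

48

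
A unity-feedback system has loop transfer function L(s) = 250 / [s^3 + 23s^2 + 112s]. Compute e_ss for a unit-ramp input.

Lowest-order denominator term is 112s, so the open loop has 1 pole at the origin → type 1 system.
K_v = lim_{s→0} s·L(s) = 250 / 112 = 125/56.
e_ss = 1/K_v = 1/(125/56) = 0.448.

0.448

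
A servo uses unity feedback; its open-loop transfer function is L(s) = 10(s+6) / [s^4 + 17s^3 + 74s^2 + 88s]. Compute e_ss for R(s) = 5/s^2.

The denominator has no term below 88s — 1 pole at s=0, type 1.
K_v = lim_{s→0} s·L(s) = 10·6 / 88 = 15/22.
e_ss = 5/K_v = 5/(15/22) = 22/3.

22/3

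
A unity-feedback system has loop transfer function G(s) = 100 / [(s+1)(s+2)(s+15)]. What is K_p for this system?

The open loop has no poles at the origin → type 0 system.
K_p = lim_{s→0} G(s) = 100 / (1·2·15) = 10/3.

10/3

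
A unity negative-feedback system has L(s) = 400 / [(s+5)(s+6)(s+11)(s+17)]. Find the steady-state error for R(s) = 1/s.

561/601

The open loop has no poles at the origin → type 0 system.
K_p = lim_{s→0} L(s) = 400 / (5·6·11·17) = 40/561.
e_ss = 1/(1 + K_p) = 1/(601/561) = 561/601.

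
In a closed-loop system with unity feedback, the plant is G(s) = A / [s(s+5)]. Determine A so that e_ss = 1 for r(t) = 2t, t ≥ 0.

The open loop has one pole at the origin → type 1 system.
K_v = lim_{s→0} s·G(s) = A / (5) = 0.2·A.
e_ss = 2/K_v = 1 ⇒ K_v = 2 ⇒ A = 2/0.2 = 10.

10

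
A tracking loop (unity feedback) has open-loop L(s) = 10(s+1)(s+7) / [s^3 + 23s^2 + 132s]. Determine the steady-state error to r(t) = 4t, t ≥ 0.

264/35

Factoring s from the denominator leaves a polynomial with constant term 132, so the system is type 1.
K_v = lim_{s→0} s·L(s) = 10·1·7 / 132 = 35/66.
e_ss = 4/K_v = 4/(35/66) = 264/35.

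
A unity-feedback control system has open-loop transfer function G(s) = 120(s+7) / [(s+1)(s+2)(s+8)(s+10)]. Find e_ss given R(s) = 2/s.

0.32

System type = 0 (no poles at s=0).
K_p = lim_{s→0} G(s) = 120·7 / (1·2·8·10) = 5.25.
e_ss = 2/(1 + K_p) = 2/6.25 = 0.32.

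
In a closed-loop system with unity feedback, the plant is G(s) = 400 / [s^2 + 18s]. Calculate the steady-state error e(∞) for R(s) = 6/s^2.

0.27

Lowest-order denominator term is 18s, so the open loop has 1 pole at the origin → type 1 system.
K_v = lim_{s→0} s·G(s) = 400 / 18 = 200/9.
e_ss = 6/K_v = 6/(200/9) = 0.27.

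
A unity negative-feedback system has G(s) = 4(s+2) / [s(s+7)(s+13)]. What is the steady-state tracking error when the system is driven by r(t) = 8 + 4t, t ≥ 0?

System type = 1 (one pole at s=0). Treating each term separately:
  • 8: tracked with zero error.
  • 4t: e_ss = 4/K_v with K_v=8/91 → 45.5.
Total e_ss = 45.5.

45.5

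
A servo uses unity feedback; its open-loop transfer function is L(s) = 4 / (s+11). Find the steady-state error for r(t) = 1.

L(s) has no factors of s in the denominator, so the system is type 0.
K_p = lim_{s→0} L(s) = 4 / (11) = 4/11.
e_ss = 1/(1 + K_p) = 1/(15/11) = 11/15.

11/15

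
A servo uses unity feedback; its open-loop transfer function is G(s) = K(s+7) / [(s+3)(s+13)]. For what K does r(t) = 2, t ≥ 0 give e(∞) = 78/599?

G(s) has no factors of s in the denominator, so the system is type 0.
K_p = lim_{s→0} G(s) = K·7 / (3·13) = (7/39)·K.
e_ss = 2/(1 + K_p) = 78/599 ⇒ 1 + (7/39)·K = 599/39 ⇒ K = 80.

80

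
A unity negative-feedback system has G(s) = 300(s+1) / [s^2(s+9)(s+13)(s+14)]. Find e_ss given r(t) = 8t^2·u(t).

87.36

The open loop has two poles at the origin → type 2 system.
K_a = lim_{s→0} s^2·G(s) = 300·1 / (9·13·14) = 50/273.
r(t) = 8t^2 gives R(s) = 16/s^3.
e_ss = 16/K_a = 16/(50/273) = 87.36.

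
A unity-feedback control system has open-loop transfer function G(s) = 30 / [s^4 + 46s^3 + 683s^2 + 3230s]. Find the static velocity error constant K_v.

3/323

Factoring s from the denominator leaves a polynomial with constant term 3230, so the system is type 1.
K_v = lim_{s→0} s·G(s) = 30 / 3230 = 3/323.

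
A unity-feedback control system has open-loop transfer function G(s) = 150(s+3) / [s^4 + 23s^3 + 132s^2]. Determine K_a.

75/22

Lowest-order denominator term is 132s^2, so the open loop has 2 poles at the origin → type 2 system.
K_a = lim_{s→0} s^2·G(s) = 150·3 / 132 = 75/22.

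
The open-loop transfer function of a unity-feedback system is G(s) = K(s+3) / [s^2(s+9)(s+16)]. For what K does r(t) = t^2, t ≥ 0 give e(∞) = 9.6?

The open loop has two poles at the origin → type 2 system.
K_a = lim_{s→0} s^2·G(s) = K·3 / (9·16) = (1/48)·K.
e_ss = 2/K_a = 9.6 ⇒ K_a = 5/24 ⇒ K = (5/24)/(1/48) = 10.

10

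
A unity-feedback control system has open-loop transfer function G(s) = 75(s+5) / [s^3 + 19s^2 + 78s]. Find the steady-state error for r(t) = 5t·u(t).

1.04

The denominator has no term below 78s — 1 pole at s=0, type 1.
K_v = lim_{s→0} s·G(s) = 75·5 / 78 = 125/26.
e_ss = 5/K_v = 5/(125/26) = 1.04.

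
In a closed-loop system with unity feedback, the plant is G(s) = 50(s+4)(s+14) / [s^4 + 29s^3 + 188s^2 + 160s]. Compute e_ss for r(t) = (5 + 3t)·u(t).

6/35

The denominator has no term below 160s — 1 pole at s=0, type 1. By superposition:
  • 5: tracked with zero error.
  • 3t: e_ss = 3/K_v with K_v=17.5 → 6/35.
Total e_ss = 6/35.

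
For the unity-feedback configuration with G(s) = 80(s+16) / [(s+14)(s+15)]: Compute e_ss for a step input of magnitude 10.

System type = 0 (no poles at s=0).
K_p = lim_{s→0} G(s) = 80·16 / (14·15) = 128/21.
e_ss = 10/(1 + K_p) = 10/(149/21) = 210/149.

210/149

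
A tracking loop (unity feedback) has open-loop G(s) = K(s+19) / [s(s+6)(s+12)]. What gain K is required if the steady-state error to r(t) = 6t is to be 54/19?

8

G(s) has one factor of s in the denominator, so the system is type 1.
K_v = lim_{s→0} s·G(s) = K·19 / (6·12) = (19/72)·K.
e_ss = 6/K_v = 54/19 ⇒ K_v = 19/9 ⇒ K = (19/9)/(19/72) = 8.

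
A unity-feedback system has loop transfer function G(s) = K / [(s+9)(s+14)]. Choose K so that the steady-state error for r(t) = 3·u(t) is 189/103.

80

The open loop has no poles at the origin → type 0 system.
K_p = lim_{s→0} G(s) = K / (9·14) = (1/126)·K.
e_ss = 3/(1 + K_p) = 189/103 ⇒ 1 + (1/126)·K = 103/63 ⇒ K = 80.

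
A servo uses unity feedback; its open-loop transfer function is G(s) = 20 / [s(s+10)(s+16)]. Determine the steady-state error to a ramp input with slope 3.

The open loop has one pole at the origin → type 1 system.
K_v = lim_{s→0} s·G(s) = 20 / (10·16) = 0.125.
e_ss = 3/K_v = 3/0.125 = 24.

24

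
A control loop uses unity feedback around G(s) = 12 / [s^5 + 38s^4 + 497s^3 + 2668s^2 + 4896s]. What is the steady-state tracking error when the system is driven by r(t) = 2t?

816

The denominator has no term below 4896s — 1 pole at s=0, type 1.
K_v = lim_{s→0} s·G(s) = 12 / 4896 = 1/408.
e_ss = 2/K_v = 2/(1/408) = 816.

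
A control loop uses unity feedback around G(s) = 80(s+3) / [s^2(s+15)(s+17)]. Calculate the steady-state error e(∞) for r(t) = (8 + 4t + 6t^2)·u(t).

12.75

The open loop has two poles at the origin → type 2 system. By superposition:
  • 8: tracked with zero error.
  • 4t: tracked with zero error.
  • 6t^2: e_ss = 12/K_a with K_a=16/17 → 12.75.
Total e_ss = 12.75.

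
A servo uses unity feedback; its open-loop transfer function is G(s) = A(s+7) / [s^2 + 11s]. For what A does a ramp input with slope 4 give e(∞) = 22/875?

250

The denominator has no term below 11s — 1 pole at s=0, type 1.
K_v = lim_{s→0} s·G(s) = A·7 / 11 = (7/11)·A.
e_ss = 4/K_v = 22/875 ⇒ K_v = 1750/11 ⇒ A = (1750/11)/(7/11) = 250.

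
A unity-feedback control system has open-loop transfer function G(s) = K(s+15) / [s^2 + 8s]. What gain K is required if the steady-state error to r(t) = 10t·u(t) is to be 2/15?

The denominator has no term below 8s — 1 pole at s=0, type 1.
K_v = lim_{s→0} s·G(s) = K·15 / 8 = 1.875·K.
e_ss = 10/K_v = 2/15 ⇒ K_v = 75 ⇒ K = 75/1.875 = 40.

40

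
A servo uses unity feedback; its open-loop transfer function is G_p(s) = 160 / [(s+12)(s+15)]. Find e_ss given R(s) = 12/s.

108/17

The open loop has no poles at the origin → type 0 system.
K_p = lim_{s→0} G_p(s) = 160 / (12·15) = 8/9.
e_ss = 12/(1 + K_p) = 12/(17/9) = 108/17.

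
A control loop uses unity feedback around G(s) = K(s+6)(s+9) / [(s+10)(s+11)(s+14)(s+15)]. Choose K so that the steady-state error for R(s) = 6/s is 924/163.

25

The open loop has no poles at the origin → type 0 system.
K_p = lim_{s→0} G(s) = K·6·9 / (10·11·14·15) = (9/3850)·K.
e_ss = 6/(1 + K_p) = 924/163 ⇒ 1 + (9/3850)·K = 163/154 ⇒ K = 25.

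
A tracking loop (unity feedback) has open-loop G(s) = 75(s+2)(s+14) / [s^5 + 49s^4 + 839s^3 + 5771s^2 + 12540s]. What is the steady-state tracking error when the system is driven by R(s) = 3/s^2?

Lowest-order denominator term is 12540s, so the open loop has 1 pole at the origin → type 1 system.
K_v = lim_{s→0} s·G(s) = 75·2·14 / 12540 = 35/209.
e_ss = 3/K_v = 3/(35/209) = 627/35.

627/35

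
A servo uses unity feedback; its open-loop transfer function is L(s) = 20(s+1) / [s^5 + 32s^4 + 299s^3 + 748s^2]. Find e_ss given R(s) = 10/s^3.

374

Lowest-order denominator term is 748s^2, so the open loop has 2 poles at the origin → type 2 system.
K_a = lim_{s→0} s^2·L(s) = 20·1 / 748 = 5/187.
r(t) = 5t^2 gives R(s) = 10/s^3.
e_ss = 10/K_a = 10/(5/187) = 374.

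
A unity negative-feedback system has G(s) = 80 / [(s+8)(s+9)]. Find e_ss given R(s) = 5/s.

No free integrators in G(s): this is a type 0 system.
K_p = lim_{s→0} G(s) = 80 / (8·9) = 10/9.
e_ss = 5/(1 + K_p) = 5/(19/9) = 45/19.

45/19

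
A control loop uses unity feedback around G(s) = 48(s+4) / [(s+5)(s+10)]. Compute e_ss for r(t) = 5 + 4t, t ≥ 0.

System type = 0 (no poles at s=0). By superposition:
  • 5: e_ss = 5/(1+K_p) with K_p=3.84 → 125/121.
  • 4t: a type-0 system cannot track it, e_ss → ∞.
The unbounded component dominates.

infinity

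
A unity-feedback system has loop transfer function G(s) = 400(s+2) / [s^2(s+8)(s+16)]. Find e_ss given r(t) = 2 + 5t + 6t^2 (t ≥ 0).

Two free integrators in G(s): this is a type 2 system. Taking each input component in turn:
  • 2: tracked with zero error.
  • 5t: tracked with zero error.
  • 6t^2: e_ss = 12/K_a with K_a=6.25 → 1.92.
Total e_ss = 1.92.

1.92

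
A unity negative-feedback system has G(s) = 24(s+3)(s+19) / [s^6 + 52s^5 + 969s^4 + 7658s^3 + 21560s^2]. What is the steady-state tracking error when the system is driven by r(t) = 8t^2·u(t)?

Lowest-order denominator term is 21560s^2, so the open loop has 2 poles at the origin → type 2 system.
K_a = lim_{s→0} s^2·G(s) = 24·3·19 / 21560 = 171/2695.
r(t) = 8t^2 gives R(s) = 16/s^3.
e_ss = 16/K_a = 16/(171/2695) = 43120/171.

43120/171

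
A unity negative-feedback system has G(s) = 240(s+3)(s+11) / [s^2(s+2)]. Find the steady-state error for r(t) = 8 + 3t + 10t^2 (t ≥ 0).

Two free integrators in G(s): this is a type 2 system. Treating each term separately:
  • 8: tracked with zero error.
  • 3t: tracked with zero error.
  • 10t^2: e_ss = 20/K_a with K_a=3960 → 1/198.
Total e_ss = 1/198.

1/198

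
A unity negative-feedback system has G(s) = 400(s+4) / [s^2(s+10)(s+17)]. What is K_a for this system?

The open loop has two poles at the origin → type 2 system.
K_a = lim_{s→0} s^2·G(s) = 400·4 / (10·17) = 160/17.

160/17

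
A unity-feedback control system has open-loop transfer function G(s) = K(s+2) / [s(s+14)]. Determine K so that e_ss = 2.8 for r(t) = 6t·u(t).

15

One free integrator in G(s): this is a type 1 system.
K_v = lim_{s→0} s·G(s) = K·2 / (14) = (1/7)·K.
e_ss = 6/K_v = 2.8 ⇒ K_v = 15/7 ⇒ K = (15/7)/(1/7) = 15.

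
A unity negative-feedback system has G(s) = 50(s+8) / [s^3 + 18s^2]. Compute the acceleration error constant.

Factoring s^2 from the denominator leaves a polynomial with constant term 18, so the system is type 2.
K_a = lim_{s→0} s^2·G(s) = 50·8 / 18 = 200/9.

200/9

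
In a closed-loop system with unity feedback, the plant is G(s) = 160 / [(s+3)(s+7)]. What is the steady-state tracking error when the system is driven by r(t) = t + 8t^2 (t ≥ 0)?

No free integrators in G(s): this is a type 0 system. By superposition:
  • t: a type-0 system cannot track it, e_ss → ∞.
  • 8t^2: a type-0 system cannot track it, e_ss → ∞.
The unbounded component dominates.

infinity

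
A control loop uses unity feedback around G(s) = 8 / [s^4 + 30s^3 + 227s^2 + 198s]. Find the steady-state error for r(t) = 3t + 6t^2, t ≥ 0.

Lowest-order denominator term is 198s, so the open loop has 1 pole at the origin → type 1 system. Treating each term separately:
  • 3t: e_ss = 3/K_v with K_v=4/99 → 74.25.
  • 6t^2: a type-1 system cannot track it, e_ss → ∞.
The unbounded component dominates.

infinity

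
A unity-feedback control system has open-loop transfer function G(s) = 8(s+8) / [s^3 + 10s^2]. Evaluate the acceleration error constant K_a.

Lowest-order denominator term is 10s^2, so the open loop has 2 poles at the origin → type 2 system.
K_a = lim_{s→0} s^2·G(s) = 8·8 / 10 = 6.4.

6.4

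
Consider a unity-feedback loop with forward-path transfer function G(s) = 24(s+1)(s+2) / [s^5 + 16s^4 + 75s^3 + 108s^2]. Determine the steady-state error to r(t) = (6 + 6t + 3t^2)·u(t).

Factoring s^2 from the denominator leaves a polynomial with constant term 108, so the system is type 2. By superposition:
  • 6: tracked with zero error.
  • 6t: tracked with zero error.
  • 3t^2: e_ss = 6/K_a with K_a=4/9 → 13.5.
Total e_ss = 13.5.

13.5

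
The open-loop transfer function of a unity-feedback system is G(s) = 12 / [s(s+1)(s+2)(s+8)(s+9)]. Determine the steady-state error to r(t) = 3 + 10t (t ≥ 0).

One free integrator in G(s): this is a type 1 system. By superposition:
  • 3: tracked with zero error.
  • 10t: e_ss = 10/K_v with K_v=1/12 → 120.
Total e_ss = 120.

120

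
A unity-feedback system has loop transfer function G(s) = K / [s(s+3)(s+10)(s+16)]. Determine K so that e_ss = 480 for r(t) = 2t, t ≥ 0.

System type = 1 (one pole at s=0).
K_v = lim_{s→0} s·G(s) = K / (3·10·16) = (1/480)·K.
e_ss = 2/K_v = 480 ⇒ K_v = 1/240 ⇒ K = (1/240)/(1/480) = 2.

2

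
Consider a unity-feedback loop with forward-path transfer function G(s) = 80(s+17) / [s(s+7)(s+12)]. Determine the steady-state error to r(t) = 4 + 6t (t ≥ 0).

G(s) has one factor of s in the denominator, so the system is type 1. By superposition:
  • 4: tracked with zero error.
  • 6t: e_ss = 6/K_v with K_v=340/21 → 63/170.
Total e_ss = 63/170.

63/170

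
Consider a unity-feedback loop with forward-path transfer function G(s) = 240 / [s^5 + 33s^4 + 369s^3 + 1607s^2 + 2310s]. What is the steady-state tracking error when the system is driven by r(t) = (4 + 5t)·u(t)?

48.125

Factoring s from the denominator leaves a polynomial with constant term 2310, so the system is type 1. Taking each input component in turn:
  • 4: tracked with zero error.
  • 5t: e_ss = 5/K_v with K_v=8/77 → 48.125.
Total e_ss = 48.125.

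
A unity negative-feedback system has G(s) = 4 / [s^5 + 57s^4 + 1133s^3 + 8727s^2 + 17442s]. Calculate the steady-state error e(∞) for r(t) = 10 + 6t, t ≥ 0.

Factoring s from the denominator leaves a polynomial with constant term 17442, so the system is type 1. By superposition:
  • 10: tracked with zero error.
  • 6t: e_ss = 6/K_v with K_v=2/8721 → 26163.
Total e_ss = 26163.

26163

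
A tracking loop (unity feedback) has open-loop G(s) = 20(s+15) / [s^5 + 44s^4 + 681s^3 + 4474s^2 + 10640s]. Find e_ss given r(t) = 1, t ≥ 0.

0

Lowest-order denominator term is 10640s, so the open loop has 1 pole at the origin → type 1 system.
K_p = ∞ for a type-1 system; e_ss to a step is zero.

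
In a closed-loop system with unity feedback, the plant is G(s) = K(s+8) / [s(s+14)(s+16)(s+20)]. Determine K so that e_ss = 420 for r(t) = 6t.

One free integrator in G(s): this is a type 1 system.
K_v = lim_{s→0} s·G(s) = K·8 / (14·16·20) = (1/560)·K.
e_ss = 6/K_v = 420 ⇒ K_v = 1/70 ⇒ K = (1/70)/(1/560) = 8.

8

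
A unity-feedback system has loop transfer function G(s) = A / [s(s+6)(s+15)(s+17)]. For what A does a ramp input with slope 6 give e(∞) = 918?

One free integrator in G(s): this is a type 1 system.
K_v = lim_{s→0} s·G(s) = A / (6·15·17) = (1/1530)·A.
e_ss = 6/K_v = 918 ⇒ K_v = 1/153 ⇒ A = (1/153)/(1/1530) = 10.

10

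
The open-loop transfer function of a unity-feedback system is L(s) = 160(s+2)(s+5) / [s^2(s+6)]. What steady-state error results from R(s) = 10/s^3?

0.0375

The open loop has two poles at the origin → type 2 system.
K_a = lim_{s→0} s^2·L(s) = 160·2·5 / (6) = 800/3.
r(t) = 5t^2 gives R(s) = 10/s^3.
e_ss = 10/K_a = 10/(800/3) = 0.0375.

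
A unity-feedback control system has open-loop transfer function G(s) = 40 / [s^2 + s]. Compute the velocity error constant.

Lowest-order denominator term is s, so the open loop has 1 pole at the origin → type 1 system.
K_v = lim_{s→0} s·G(s) = 40 / 1 = 40.

40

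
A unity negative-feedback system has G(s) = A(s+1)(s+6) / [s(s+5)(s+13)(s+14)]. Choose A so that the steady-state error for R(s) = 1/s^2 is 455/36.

12

G(s) has one factor of s in the denominator, so the system is type 1.
K_v = lim_{s→0} s·G(s) = A·1·6 / (5·13·14) = (3/455)·A.
e_ss = 1/K_v = 455/36 ⇒ K_v = 36/455 ⇒ A = (36/455)/(3/455) = 12.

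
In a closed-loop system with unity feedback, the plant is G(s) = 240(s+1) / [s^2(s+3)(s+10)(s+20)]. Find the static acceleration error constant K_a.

0.4

G(s) has two factors of s in the denominator, so the system is type 2.
K_a = lim_{s→0} s^2·G(s) = 240·1 / (3·10·20) = 0.4.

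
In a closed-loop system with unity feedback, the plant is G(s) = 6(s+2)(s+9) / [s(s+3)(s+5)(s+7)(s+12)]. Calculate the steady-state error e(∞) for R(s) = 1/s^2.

35/3

The open loop has one pole at the origin → type 1 system.
K_v = lim_{s→0} s·G(s) = 6·2·9 / (3·5·7·12) = 3/35.
e_ss = 1/K_v = 1/(3/35) = 35/3.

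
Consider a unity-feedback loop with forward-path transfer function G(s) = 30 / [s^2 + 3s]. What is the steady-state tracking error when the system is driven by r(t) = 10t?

Factoring s from the denominator leaves a polynomial with constant term 3, so the system is type 1.
K_v = lim_{s→0} s·G(s) = 30 / 3 = 10.
e_ss = 10/K_v = 10/10 = 1.

1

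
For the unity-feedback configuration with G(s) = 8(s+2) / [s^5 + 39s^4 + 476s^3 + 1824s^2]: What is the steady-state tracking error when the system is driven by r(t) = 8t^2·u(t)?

1824

The denominator has no term below 1824s^2 — 2 poles at s=0, type 2.
K_a = lim_{s→0} s^2·G(s) = 8·2 / 1824 = 1/114.
r(t) = 8t^2 gives R(s) = 16/s^3.
e_ss = 16/K_a = 16/(1/114) = 1824.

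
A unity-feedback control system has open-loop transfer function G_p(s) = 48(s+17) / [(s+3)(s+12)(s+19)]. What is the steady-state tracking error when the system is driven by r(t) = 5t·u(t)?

infinity

G_p(s) has no factors of s in the denominator, so the system is type 0.
K_v = lim_{s→0} s·G_p(s) = 0; the steady-state error to this ramp input grows without bound.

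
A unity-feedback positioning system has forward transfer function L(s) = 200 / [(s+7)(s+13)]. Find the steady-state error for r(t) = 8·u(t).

728/291

L(s) has no factors of s in the denominator, so the system is type 0.
K_p = lim_{s→0} L(s) = 200 / (7·13) = 200/91.
e_ss = 8/(1 + K_p) = 8/(291/91) = 728/291.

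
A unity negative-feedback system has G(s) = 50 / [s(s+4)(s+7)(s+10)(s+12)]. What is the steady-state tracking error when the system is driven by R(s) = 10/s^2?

672

The open loop has one pole at the origin → type 1 system.
K_v = lim_{s→0} s·G(s) = 50 / (4·7·10·12) = 5/336.
e_ss = 10/K_v = 10/(5/336) = 672.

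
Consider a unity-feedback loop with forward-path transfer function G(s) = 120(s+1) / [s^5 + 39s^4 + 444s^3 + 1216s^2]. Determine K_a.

Lowest-order denominator term is 1216s^2, so the open loop has 2 poles at the origin → type 2 system.
K_a = lim_{s→0} s^2·G(s) = 120·1 / 1216 = 15/152.

15/152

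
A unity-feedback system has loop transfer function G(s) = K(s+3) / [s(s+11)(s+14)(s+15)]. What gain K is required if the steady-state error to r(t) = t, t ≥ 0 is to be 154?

System type = 1 (one pole at s=0).
K_v = lim_{s→0} s·G(s) = K·3 / (11·14·15) = (1/770)·K.
e_ss = 1/K_v = 154 ⇒ K_v = 1/154 ⇒ K = (1/154)/(1/770) = 5.

5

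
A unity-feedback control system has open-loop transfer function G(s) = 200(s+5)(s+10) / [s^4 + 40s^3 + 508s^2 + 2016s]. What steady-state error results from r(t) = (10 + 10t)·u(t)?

Factoring s from the denominator leaves a polynomial with constant term 2016, so the system is type 1. Taking each input component in turn:
  • 10: tracked with zero error.
  • 10t: e_ss = 10/K_v with K_v=625/126 → 2.016.
Total e_ss = 2.016.

2.016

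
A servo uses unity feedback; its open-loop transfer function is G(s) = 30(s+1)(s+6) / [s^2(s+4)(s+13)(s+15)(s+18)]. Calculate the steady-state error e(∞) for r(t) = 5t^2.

G(s) has two factors of s in the denominator, so the system is type 2.
K_a = lim_{s→0} s^2·G(s) = 30·1·6 / (4·13·15·18) = 1/78.
r(t) = 5t^2 gives R(s) = 10/s^3.
e_ss = 10/K_a = 10/(1/78) = 780.

780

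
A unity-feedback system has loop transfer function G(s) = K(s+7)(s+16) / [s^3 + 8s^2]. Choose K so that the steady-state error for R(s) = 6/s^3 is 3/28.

Lowest-order denominator term is 8s^2, so the open loop has 2 poles at the origin → type 2 system.
K_a = lim_{s→0} s^2·G(s) = K·7·16 / 8 = 14·K.
e_ss = 6/K_a = 3/28 ⇒ K_a = 56 ⇒ K = 56/14 = 4.

4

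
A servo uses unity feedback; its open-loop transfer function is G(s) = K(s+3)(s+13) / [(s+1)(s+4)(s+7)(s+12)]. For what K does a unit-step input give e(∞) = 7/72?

G(s) has no factors of s in the denominator, so the system is type 0.
K_p = lim_{s→0} G(s) = K·3·13 / (1·4·7·12) = (13/112)·K.
e_ss = 1/(1 + K_p) = 7/72 ⇒ 1 + (13/112)·K = 72/7 ⇒ K = 80.

80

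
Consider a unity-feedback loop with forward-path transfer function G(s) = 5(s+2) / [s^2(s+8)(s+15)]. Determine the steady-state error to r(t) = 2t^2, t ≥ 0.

48

G(s) has two factors of s in the denominator, so the system is type 2.
K_a = lim_{s→0} s^2·G(s) = 5·2 / (8·15) = 1/12.
r(t) = 2t^2 gives R(s) = 4/s^3.
e_ss = 4/K_a = 4/(1/12) = 48.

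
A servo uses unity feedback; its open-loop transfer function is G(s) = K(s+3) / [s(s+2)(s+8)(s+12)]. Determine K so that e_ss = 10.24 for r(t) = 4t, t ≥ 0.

One free integrator in G(s): this is a type 1 system.
K_v = lim_{s→0} s·G(s) = K·3 / (2·8·12) = (1/64)·K.
e_ss = 4/K_v = 10.24 ⇒ K_v = 25/64 ⇒ K = (25/64)/(1/64) = 25.

25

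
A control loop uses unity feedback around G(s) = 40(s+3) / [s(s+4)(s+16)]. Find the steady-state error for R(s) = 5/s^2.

One free integrator in G(s): this is a type 1 system.
K_v = lim_{s→0} s·G(s) = 40·3 / (4·16) = 1.875.
e_ss = 5/K_v = 5/1.875 = 8/3.

8/3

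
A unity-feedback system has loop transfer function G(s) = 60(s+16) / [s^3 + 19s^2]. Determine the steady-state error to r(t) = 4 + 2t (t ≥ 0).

Lowest-order denominator term is 19s^2, so the open loop has 2 poles at the origin → type 2 system. Treating each term separately:
  • 4: tracked with zero error.
  • 2t: tracked with zero error.
Total e_ss = 0.

0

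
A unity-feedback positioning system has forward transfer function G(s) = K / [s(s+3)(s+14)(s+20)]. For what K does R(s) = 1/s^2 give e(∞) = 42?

G(s) has one factor of s in the denominator, so the system is type 1.
K_v = lim_{s→0} s·G(s) = K / (3·14·20) = (1/840)·K.
e_ss = 1/K_v = 42 ⇒ K_v = 1/42 ⇒ K = (1/42)/(1/840) = 20.

20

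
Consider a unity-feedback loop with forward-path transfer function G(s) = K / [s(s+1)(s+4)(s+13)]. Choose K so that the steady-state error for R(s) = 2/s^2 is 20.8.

One free integrator in G(s): this is a type 1 system.
K_v = lim_{s→0} s·G(s) = K / (1·4·13) = (1/52)·K.
e_ss = 2/K_v = 20.8 ⇒ K_v = 5/52 ⇒ K = (5/52)/(1/52) = 5.

5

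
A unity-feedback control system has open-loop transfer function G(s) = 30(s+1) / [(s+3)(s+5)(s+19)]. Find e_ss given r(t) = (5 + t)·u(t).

G(s) has no factors of s in the denominator, so the system is type 0. Treating each term separately:
  • 5: e_ss = 5/(1+K_p) with K_p=2/19 → 95/21.
  • t: a type-0 system cannot track it, e_ss → ∞.
The unbounded component dominates.

infinity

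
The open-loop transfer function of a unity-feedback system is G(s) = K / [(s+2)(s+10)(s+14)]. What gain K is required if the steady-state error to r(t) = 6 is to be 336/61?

No free integrators in G(s): this is a type 0 system.
K_p = lim_{s→0} G(s) = K / (2·10·14) = (1/280)·K.
e_ss = 6/(1 + K_p) = 336/61 ⇒ 1 + (1/280)·K = 61/56 ⇒ K = 25.

25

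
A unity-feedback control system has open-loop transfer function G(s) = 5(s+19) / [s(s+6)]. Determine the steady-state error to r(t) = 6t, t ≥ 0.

G(s) has one factor of s in the denominator, so the system is type 1.
K_v = lim_{s→0} s·G(s) = 5·19 / (6) = 95/6.
e_ss = 6/K_v = 6/(95/6) = 36/95.

36/95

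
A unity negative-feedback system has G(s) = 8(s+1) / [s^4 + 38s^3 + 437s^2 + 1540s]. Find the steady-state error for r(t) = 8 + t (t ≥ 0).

The denominator has no term below 1540s — 1 pole at s=0, type 1. By superposition:
  • 8: tracked with zero error.
  • t: e_ss = 1/K_v with K_v=2/385 → 192.5.
Total e_ss = 192.5.

192.5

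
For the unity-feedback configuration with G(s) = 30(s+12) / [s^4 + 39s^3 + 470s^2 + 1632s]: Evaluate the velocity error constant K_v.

15/68

Factoring s from the denominator leaves a polynomial with constant term 1632, so the system is type 1.
K_v = lim_{s→0} s·G(s) = 30·12 / 1632 = 15/68.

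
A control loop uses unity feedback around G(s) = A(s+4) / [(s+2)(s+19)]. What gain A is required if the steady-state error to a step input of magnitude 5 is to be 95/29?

No free integrators in G(s): this is a type 0 system.
K_p = lim_{s→0} G(s) = A·4 / (2·19) = (2/19)·A.
e_ss = 5/(1 + K_p) = 95/29 ⇒ 1 + (2/19)·A = 29/19 ⇒ A = 5.

5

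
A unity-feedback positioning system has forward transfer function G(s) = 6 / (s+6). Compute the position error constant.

No free integrators in G(s): this is a type 0 system.
K_p = lim_{s→0} G(s) = 6 / (6) = 1.

1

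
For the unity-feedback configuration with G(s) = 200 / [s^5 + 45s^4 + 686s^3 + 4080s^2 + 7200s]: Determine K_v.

1/36

Lowest-order denominator term is 7200s, so the open loop has 1 pole at the origin → type 1 system.
K_v = lim_{s→0} s·G(s) = 200 / 7200 = 1/36.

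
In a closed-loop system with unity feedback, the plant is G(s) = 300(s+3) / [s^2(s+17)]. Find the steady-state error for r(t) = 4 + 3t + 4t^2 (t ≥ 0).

34/225

The open loop has two poles at the origin → type 2 system. Treating each term separately:
  • 4: tracked with zero error.
  • 3t: tracked with zero error.
  • 4t^2: e_ss = 8/K_a with K_a=900/17 → 34/225.
Total e_ss = 34/225.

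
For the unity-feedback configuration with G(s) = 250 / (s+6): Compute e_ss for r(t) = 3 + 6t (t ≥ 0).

G(s) has no factors of s in the denominator, so the system is type 0. By superposition:
  • 3: e_ss = 3/(1+K_p) with K_p=125/3 → 9/128.
  • 6t: a type-0 system cannot track it, e_ss → ∞.
The unbounded component dominates.

infinity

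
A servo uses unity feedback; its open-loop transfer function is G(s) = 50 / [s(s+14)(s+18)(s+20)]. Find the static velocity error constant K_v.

5/504

System type = 1 (one pole at s=0).
K_v = lim_{s→0} s·G(s) = 50 / (14·18·20) = 5/504.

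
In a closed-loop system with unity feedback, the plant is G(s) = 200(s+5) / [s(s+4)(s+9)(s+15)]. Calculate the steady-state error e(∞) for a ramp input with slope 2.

1.08

One free integrator in G(s): this is a type 1 system.
K_v = lim_{s→0} s·G(s) = 200·5 / (4·9·15) = 50/27.
e_ss = 2/K_v = 2/(50/27) = 1.08.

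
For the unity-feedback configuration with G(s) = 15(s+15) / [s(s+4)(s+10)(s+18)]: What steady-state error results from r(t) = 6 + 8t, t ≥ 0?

System type = 1 (one pole at s=0). Taking each input component in turn:
  • 6: tracked with zero error.
  • 8t: e_ss = 8/K_v with K_v=0.3125 → 25.6.
Total e_ss = 25.6.

25.6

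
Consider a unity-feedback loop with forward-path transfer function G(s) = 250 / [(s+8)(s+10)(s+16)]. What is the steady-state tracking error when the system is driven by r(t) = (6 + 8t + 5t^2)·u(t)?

infinity

The open loop has no poles at the origin → type 0 system. Treating each term separately:
  • 6: e_ss = 6/(1+K_p) with K_p=25/128 → 256/51.
  • 8t: a type-0 system cannot track it, e_ss → ∞.
  • 5t^2: a type-0 system cannot track it, e_ss → ∞.
The unbounded component dominates.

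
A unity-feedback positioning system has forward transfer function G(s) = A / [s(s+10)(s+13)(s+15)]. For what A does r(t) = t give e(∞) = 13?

150

One free integrator in G(s): this is a type 1 system.
K_v = lim_{s→0} s·G(s) = A / (10·13·15) = (1/1950)·A.
e_ss = 1/K_v = 13 ⇒ K_v = 1/13 ⇒ A = (1/13)/(1/1950) = 150.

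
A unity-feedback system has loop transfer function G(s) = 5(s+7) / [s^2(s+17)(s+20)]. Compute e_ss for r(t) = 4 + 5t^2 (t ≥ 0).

G(s) has two factors of s in the denominator, so the system is type 2. By superposition:
  • 4: tracked with zero error.
  • 5t^2: e_ss = 10/K_a with K_a=7/68 → 680/7.
Total e_ss = 680/7.

680/7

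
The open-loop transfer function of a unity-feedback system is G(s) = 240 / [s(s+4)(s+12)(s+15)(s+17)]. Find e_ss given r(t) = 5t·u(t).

The open loop has one pole at the origin → type 1 system.
K_v = lim_{s→0} s·G(s) = 240 / (4·12·15·17) = 1/51.
e_ss = 5/K_v = 5/(1/51) = 255.

255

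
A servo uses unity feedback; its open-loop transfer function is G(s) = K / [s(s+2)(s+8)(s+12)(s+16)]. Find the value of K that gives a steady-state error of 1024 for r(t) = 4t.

One free integrator in G(s): this is a type 1 system.
K_v = lim_{s→0} s·G(s) = K / (2·8·12·16) = (1/3072)·K.
e_ss = 4/K_v = 1024 ⇒ K_v = 1/256 ⇒ K = (1/256)/(1/3072) = 12.

12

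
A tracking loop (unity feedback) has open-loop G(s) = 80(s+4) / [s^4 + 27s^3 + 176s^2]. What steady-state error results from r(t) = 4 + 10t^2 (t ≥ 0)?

11

Factoring s^2 from the denominator leaves a polynomial with constant term 176, so the system is type 2. Taking each input component in turn:
  • 4: tracked with zero error.
  • 10t^2: e_ss = 20/K_a with K_a=20/11 → 11.
Total e_ss = 11.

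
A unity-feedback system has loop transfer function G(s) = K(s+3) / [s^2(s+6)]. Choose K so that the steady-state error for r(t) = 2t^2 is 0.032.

System type = 2 (two poles at s=0).
K_a = lim_{s→0} s^2·G(s) = K·3 / (6) = 0.5·K.
e_ss = 4/K_a = 0.032 ⇒ K_a = 125 ⇒ K = 125/0.5 = 250.

250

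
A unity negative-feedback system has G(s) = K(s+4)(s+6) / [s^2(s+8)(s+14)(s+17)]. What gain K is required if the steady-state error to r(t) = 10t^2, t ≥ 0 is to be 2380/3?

System type = 2 (two poles at s=0).
K_a = lim_{s→0} s^2·G(s) = K·4·6 / (8·14·17) = (3/238)·K.
e_ss = 20/K_a = 2380/3 ⇒ K_a = 3/119 ⇒ K = (3/119)/(3/238) = 2.

2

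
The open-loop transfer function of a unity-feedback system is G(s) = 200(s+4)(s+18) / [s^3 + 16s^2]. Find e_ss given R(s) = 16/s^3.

The denominator has no term below 16s^2 — 2 poles at s=0, type 2.
K_a = lim_{s→0} s^2·G(s) = 200·4·18 / 16 = 900.
r(t) = 8t^2 gives R(s) = 16/s^3.
e_ss = 16/K_a = 16/900 = 4/225.

4/225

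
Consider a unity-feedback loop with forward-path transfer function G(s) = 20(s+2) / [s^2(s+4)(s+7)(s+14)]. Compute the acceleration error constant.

5/49

Two free integrators in G(s): this is a type 2 system.
K_a = lim_{s→0} s^2·G(s) = 20·2 / (4·7·14) = 5/49.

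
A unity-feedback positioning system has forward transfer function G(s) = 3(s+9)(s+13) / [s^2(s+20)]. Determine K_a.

G(s) has two factors of s in the denominator, so the system is type 2.
K_a = lim_{s→0} s^2·G(s) = 3·9·13 / (20) = 17.55.

17.55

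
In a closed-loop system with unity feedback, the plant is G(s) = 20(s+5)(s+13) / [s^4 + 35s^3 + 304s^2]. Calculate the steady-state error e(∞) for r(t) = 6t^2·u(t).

912/325

Lowest-order denominator term is 304s^2, so the open loop has 2 poles at the origin → type 2 system.
K_a = lim_{s→0} s^2·G(s) = 20·5·13 / 304 = 325/76.
r(t) = 6t^2 gives R(s) = 12/s^3.
e_ss = 12/K_a = 12/(325/76) = 912/325.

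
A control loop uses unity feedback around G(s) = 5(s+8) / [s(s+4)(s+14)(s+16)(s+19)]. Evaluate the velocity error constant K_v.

G(s) has one factor of s in the denominator, so the system is type 1.
K_v = lim_{s→0} s·G(s) = 5·8 / (4·14·16·19) = 5/2128.

5/2128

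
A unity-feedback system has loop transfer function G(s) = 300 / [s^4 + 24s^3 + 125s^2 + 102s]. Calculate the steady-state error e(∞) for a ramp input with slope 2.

0.68

The denominator has no term below 102s — 1 pole at s=0, type 1.
K_v = lim_{s→0} s·G(s) = 300 / 102 = 50/17.
e_ss = 2/K_v = 2/(50/17) = 0.68.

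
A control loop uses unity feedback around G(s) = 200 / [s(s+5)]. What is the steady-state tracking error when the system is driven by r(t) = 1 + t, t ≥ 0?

0.025

G(s) has one factor of s in the denominator, so the system is type 1. Treating each term separately:
  • 1: tracked with zero error.
  • t: e_ss = 1/K_v with K_v=40 → 0.025.
Total e_ss = 0.025.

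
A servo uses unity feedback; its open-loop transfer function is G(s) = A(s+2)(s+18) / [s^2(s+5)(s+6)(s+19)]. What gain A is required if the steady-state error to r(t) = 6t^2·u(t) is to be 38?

5

G(s) has two factors of s in the denominator, so the system is type 2.
K_a = lim_{s→0} s^2·G(s) = A·2·18 / (5·6·19) = (6/95)·A.
e_ss = 12/K_a = 38 ⇒ K_a = 6/19 ⇒ A = (6/19)/(6/95) = 5.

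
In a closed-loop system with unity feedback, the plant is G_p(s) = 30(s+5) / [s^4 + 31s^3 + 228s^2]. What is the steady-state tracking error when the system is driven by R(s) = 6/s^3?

9.12

The denominator has no term below 228s^2 — 2 poles at s=0, type 2.
K_a = lim_{s→0} s^2·G_p(s) = 30·5 / 228 = 25/38.
r(t) = 3t^2 gives R(s) = 6/s^3.
e_ss = 6/K_a = 6/(25/38) = 9.12.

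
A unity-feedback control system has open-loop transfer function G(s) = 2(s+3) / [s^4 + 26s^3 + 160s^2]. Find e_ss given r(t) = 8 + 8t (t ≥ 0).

0

Lowest-order denominator term is 160s^2, so the open loop has 2 poles at the origin → type 2 system. By superposition:
  • 8: tracked with zero error.
  • 8t: tracked with zero error.
Total e_ss = 0.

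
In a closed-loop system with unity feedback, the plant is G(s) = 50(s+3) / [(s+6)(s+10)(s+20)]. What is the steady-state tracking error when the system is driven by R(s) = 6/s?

16/3

The open loop has no poles at the origin → type 0 system.
K_p = lim_{s→0} G(s) = 50·3 / (6·10·20) = 0.125.
e_ss = 6/(1 + K_p) = 6/1.125 = 16/3.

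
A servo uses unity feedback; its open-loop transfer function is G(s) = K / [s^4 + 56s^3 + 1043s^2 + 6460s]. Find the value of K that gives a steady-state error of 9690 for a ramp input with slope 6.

4

The denominator has no term below 6460s — 1 pole at s=0, type 1.
K_v = lim_{s→0} s·G(s) = K / 6460 = (1/6460)·K.
e_ss = 6/K_v = 9690 ⇒ K_v = 1/1615 ⇒ K = (1/1615)/(1/6460) = 4.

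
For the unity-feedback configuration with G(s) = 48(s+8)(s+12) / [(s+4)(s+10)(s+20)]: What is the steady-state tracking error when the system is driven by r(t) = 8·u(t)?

200/169

G(s) has no factors of s in the denominator, so the system is type 0.
K_p = lim_{s→0} G(s) = 48·8·12 / (4·10·20) = 5.76.
e_ss = 8/(1 + K_p) = 8/6.76 = 200/169.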